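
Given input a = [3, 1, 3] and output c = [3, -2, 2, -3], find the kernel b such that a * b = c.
Output length 4 = len(a) + len(b) - 1 ⇒ len(b) = 2. Solve b forward using b[k] = (c[k] - Σ_{i≥1} a[i]·b[k-i]) / a[0]: b[0] = c[0] / a[0] = 3 / 3 = 1; b[1] = (c[1] - 1×1) / a[0] = (-2 - 1×1) / 3 = -1. So b = [1, -1]. Forward-check [3, 1, 3] * [1, -1]: c[0] = 3×1 = 3; c[1] = 3×-1 + 1×1 = -2; c[2] = 1×-1 + 3×1 = 2; c[3] = 3×-1 = -3 → [3, -2, 2, -3] ✓

[1, -1]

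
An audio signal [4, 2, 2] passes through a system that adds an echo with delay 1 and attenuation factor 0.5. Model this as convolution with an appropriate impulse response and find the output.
Direct-path + delayed-attenuated-path model → impulse response h = [1, 0.5] (1 at lag 0, 0.5 at lag 1). Output y[n] = x[n] + 0.5·x[n - 1] (with x[n] = 0 outside 0..2): y[0] = 4 + 0.5×0 = 4; y[1] = 2 + 0.5×4 = 4.0; y[2] = 2 + 0.5×2 = 3.0; y[3] = 0 + 0.5×2 = 1.0. So y = [4, 4.0, 3.0, 1.0]

[4, 4.0, 3.0, 1.0]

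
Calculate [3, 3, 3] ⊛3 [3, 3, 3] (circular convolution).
Use y[k] = Σ_j f[j]·g[(k-j) mod 3]. y[0] = 3×3 + 3×3 + 3×3 = 27; y[1] = 3×3 + 3×3 + 3×3 = 27; y[2] = 3×3 + 3×3 + 3×3 = 27. Result: [27, 27, 27]

[27, 27, 27]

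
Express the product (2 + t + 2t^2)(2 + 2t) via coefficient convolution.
Ascending coefficients: a = [2, 1, 2], b = [2, 2]. c[0] = 2×2 = 4; c[1] = 2×2 + 1×2 = 6; c[2] = 1×2 + 2×2 = 6; c[3] = 2×2 = 4. Result coefficients: [4, 6, 6, 4] → 4 + 6t + 6t^2 + 4t^3

4 + 6t + 6t^2 + 4t^3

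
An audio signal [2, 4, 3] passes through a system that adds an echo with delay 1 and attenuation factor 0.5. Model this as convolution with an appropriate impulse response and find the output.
Direct-path + delayed-attenuated-path model → impulse response h = [1, 0.5] (1 at lag 0, 0.5 at lag 1). Output y[n] = x[n] + 0.5·x[n - 1] (with x[n] = 0 outside 0..2): y[0] = 2 + 0.5×0 = 2; y[1] = 4 + 0.5×2 = 5.0; y[2] = 3 + 0.5×4 = 5.0; y[3] = 0 + 0.5×3 = 1.5. So y = [2, 5.0, 5.0, 1.5]

[2, 5.0, 5.0, 1.5]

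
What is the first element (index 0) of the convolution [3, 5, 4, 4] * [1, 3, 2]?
Use y[k] = Σ_i a[i]·b[k-i] at k=0. y[0] = 3×1 = 3

3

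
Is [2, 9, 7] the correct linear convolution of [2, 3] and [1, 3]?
Recompute linear convolution of [2, 3] and [1, 3]: y[0] = 2×1 = 2; y[1] = 2×3 + 3×1 = 9; y[2] = 3×3 = 9 → [2, 9, 9]. Compare to given [2, 9, 7]: they differ at index 2: given 7, correct 9, so answer: No

No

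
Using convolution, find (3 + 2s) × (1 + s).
Ascending coefficients: a = [3, 2], b = [1, 1]. c[0] = 3×1 = 3; c[1] = 3×1 + 2×1 = 5; c[2] = 2×1 = 2. Result coefficients: [3, 5, 2] → 3 + 5s + 2s^2

3 + 5s + 2s^2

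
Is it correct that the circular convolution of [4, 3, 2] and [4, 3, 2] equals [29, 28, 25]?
Recompute circular convolution of [4, 3, 2] and [4, 3, 2]: y[0] = 4×4 + 3×2 + 2×3 = 28; y[1] = 4×3 + 3×4 + 2×2 = 28; y[2] = 4×2 + 3×3 + 2×4 = 25 → [28, 28, 25]. Compare to given [29, 28, 25]: they differ at index 0: given 29, correct 28, so answer: No

No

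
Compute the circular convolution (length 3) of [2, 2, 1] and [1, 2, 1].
Use y[k] = Σ_j u[j]·v[(k-j) mod 3]. y[0] = 2×1 + 2×1 + 1×2 = 6; y[1] = 2×2 + 2×1 + 1×1 = 7; y[2] = 2×1 + 2×2 + 1×1 = 7. Result: [6, 7, 7]

[6, 7, 7]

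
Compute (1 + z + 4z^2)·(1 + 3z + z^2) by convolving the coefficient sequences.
Ascending coefficients: a = [1, 1, 4], b = [1, 3, 1]. c[0] = 1×1 = 1; c[1] = 1×3 + 1×1 = 4; c[2] = 1×1 + 1×3 + 4×1 = 8; c[3] = 1×1 + 4×3 = 13; c[4] = 4×1 = 4. Result coefficients: [1, 4, 8, 13, 4] → 1 + 4z + 8z^2 + 13z^3 + 4z^4

1 + 4z + 8z^2 + 13z^3 + 4z^4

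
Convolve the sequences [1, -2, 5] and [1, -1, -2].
y[0] = 1×1 = 1; y[1] = 1×-1 + -2×1 = -3; y[2] = 1×-2 + -2×-1 + 5×1 = 5; y[3] = -2×-2 + 5×-1 = -1; y[4] = 5×-2 = -10

[1, -3, 5, -1, -10]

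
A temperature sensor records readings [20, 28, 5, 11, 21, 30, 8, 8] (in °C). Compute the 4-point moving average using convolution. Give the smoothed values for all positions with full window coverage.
4-point moving average kernel = [1, 1, 1, 1]. Apply in 'valid' mode (full window coverage): avg[0] = (20 + 28 + 5 + 11) / 4 = 16.0; avg[1] = (28 + 5 + 11 + 21) / 4 = 16.25; avg[2] = (5 + 11 + 21 + 30) / 4 = 16.75; avg[3] = (11 + 21 + 30 + 8) / 4 = 17.5; avg[4] = (21 + 30 + 8 + 8) / 4 = 16.75. Smoothed values: [16.0, 16.25, 16.75, 17.5, 16.75]

[16.0, 16.25, 16.75, 17.5, 16.75]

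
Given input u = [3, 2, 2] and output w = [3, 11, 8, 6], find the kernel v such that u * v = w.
Output length 4 = len(u) + len(v) - 1 ⇒ len(v) = 2. Solve v forward using v[k] = (w[k] - Σ_{i≥1} u[i]·v[k-i]) / u[0]: v[0] = w[0] / u[0] = 3 / 3 = 1; v[1] = (w[1] - 2×1) / u[0] = (11 - 2×1) / 3 = 3. So v = [1, 3]. Forward-check [3, 2, 2] * [1, 3]: w[0] = 3×1 = 3; w[1] = 3×3 + 2×1 = 11; w[2] = 2×3 + 2×1 = 8; w[3] = 2×3 = 6 → [3, 11, 8, 6] ✓

[1, 3]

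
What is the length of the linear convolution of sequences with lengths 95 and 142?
Linear/full convolution length: m + n - 1 = 95 + 142 - 1 = 236

236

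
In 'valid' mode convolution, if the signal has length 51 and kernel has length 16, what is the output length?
'Valid' mode counts only positions where the kernel fully overlaps the signal: m - n + 1 = 51 - 16 + 1 = 36

36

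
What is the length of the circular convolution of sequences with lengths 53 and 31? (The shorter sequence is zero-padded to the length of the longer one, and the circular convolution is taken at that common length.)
Circular convolution (zero-padding the shorter input) has length max(m, n) = max(53, 31) = 53

53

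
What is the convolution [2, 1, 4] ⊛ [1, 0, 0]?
y[0] = 2×1 = 2; y[1] = 2×0 + 1×1 = 1; y[2] = 2×0 + 1×0 + 4×1 = 4; y[3] = 1×0 + 4×0 = 0; y[4] = 4×0 = 0

[2, 1, 4, 0, 0]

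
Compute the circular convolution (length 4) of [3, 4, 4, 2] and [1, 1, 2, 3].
Use y[k] = Σ_j a[j]·b[(k-j) mod 4]. y[0] = 3×1 + 4×3 + 4×2 + 2×1 = 25; y[1] = 3×1 + 4×1 + 4×3 + 2×2 = 23; y[2] = 3×2 + 4×1 + 4×1 + 2×3 = 20; y[3] = 3×3 + 4×2 + 4×1 + 2×1 = 23. Result: [25, 23, 20, 23]

[25, 23, 20, 23]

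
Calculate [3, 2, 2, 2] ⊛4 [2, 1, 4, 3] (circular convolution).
Use y[k] = Σ_j u[j]·v[(k-j) mod 4]. y[0] = 3×2 + 2×3 + 2×4 + 2×1 = 22; y[1] = 3×1 + 2×2 + 2×3 + 2×4 = 21; y[2] = 3×4 + 2×1 + 2×2 + 2×3 = 24; y[3] = 3×3 + 2×4 + 2×1 + 2×2 = 23. Result: [22, 21, 24, 23]

[22, 21, 24, 23]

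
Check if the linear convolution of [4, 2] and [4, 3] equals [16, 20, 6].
Recompute linear convolution of [4, 2] and [4, 3]: y[0] = 4×4 = 16; y[1] = 4×3 + 2×4 = 20; y[2] = 2×3 = 6 → [16, 20, 6]. Given [16, 20, 6] matches, so answer: Yes

Yes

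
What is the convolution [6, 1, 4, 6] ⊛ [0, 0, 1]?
y[0] = 6×0 = 0; y[1] = 6×0 + 1×0 = 0; y[2] = 6×1 + 1×0 + 4×0 = 6; y[3] = 1×1 + 4×0 + 6×0 = 1; y[4] = 4×1 + 6×0 = 4; y[5] = 6×1 = 6

[0, 0, 6, 1, 4, 6]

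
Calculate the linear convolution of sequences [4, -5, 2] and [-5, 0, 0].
y[0] = 4×-5 = -20; y[1] = 4×0 + -5×-5 = 25; y[2] = 4×0 + -5×0 + 2×-5 = -10; y[3] = -5×0 + 2×0 = 0; y[4] = 2×0 = 0

[-20, 25, -10, 0, 0]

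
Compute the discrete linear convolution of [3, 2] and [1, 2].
y[0] = 3×1 = 3; y[1] = 3×2 + 2×1 = 8; y[2] = 2×2 = 4

[3, 8, 4]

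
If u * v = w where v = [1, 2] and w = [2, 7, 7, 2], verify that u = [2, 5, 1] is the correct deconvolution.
Forward-compute [2, 5, 1] * [1, 2]: w[0] = 2×1 = 2; w[1] = 2×2 + 5×1 = 9; w[2] = 5×2 + 1×1 = 11; w[3] = 1×2 = 2 → [2, 9, 11, 2]. Does not match given w = [2, 7, 7, 2].

Not verified. [2, 5, 1] * [1, 2] = [2, 9, 11, 2], which differs from [2, 7, 7, 2] at index 1.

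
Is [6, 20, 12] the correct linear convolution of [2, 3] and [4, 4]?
Recompute linear convolution of [2, 3] and [4, 4]: y[0] = 2×4 = 8; y[1] = 2×4 + 3×4 = 20; y[2] = 3×4 = 12 → [8, 20, 12]. Compare to given [6, 20, 12]: they differ at index 0: given 6, correct 8, so answer: No

No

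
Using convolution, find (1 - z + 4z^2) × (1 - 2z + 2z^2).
Ascending coefficients: a = [1, -1, 4], b = [1, -2, 2]. c[0] = 1×1 = 1; c[1] = 1×-2 + -1×1 = -3; c[2] = 1×2 + -1×-2 + 4×1 = 8; c[3] = -1×2 + 4×-2 = -10; c[4] = 4×2 = 8. Result coefficients: [1, -3, 8, -10, 8] → 1 - 3z + 8z^2 - 10z^3 + 8z^4

1 - 3z + 8z^2 - 10z^3 + 8z^4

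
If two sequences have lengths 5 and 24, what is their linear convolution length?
Linear/full convolution length: m + n - 1 = 5 + 24 - 1 = 28

28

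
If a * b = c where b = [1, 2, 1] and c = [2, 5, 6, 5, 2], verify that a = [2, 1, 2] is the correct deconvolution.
Forward-compute [2, 1, 2] * [1, 2, 1]: c[0] = 2×1 = 2; c[1] = 2×2 + 1×1 = 5; c[2] = 2×1 + 1×2 + 2×1 = 6; c[3] = 1×1 + 2×2 = 5; c[4] = 2×1 = 2 → [2, 5, 6, 5, 2]. Matches given c = [2, 5, 6, 5, 2], so verified.

Verified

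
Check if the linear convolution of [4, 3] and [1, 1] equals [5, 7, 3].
Recompute linear convolution of [4, 3] and [1, 1]: y[0] = 4×1 = 4; y[1] = 4×1 + 3×1 = 7; y[2] = 3×1 = 3 → [4, 7, 3]. Compare to given [5, 7, 3]: they differ at index 0: given 5, correct 4, so answer: No

No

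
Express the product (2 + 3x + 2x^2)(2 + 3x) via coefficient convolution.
Ascending coefficients: a = [2, 3, 2], b = [2, 3]. c[0] = 2×2 = 4; c[1] = 2×3 + 3×2 = 12; c[2] = 3×3 + 2×2 = 13; c[3] = 2×3 = 6. Result coefficients: [4, 12, 13, 6] → 4 + 12x + 13x^2 + 6x^3

4 + 12x + 13x^2 + 6x^3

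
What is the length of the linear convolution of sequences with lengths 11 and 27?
Linear/full convolution length: m + n - 1 = 11 + 27 - 1 = 37

37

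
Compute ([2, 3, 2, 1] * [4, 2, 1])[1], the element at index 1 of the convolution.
Use y[k] = Σ_i a[i]·b[k-i] at k=1. y[1] = 2×2 + 3×4 = 16

16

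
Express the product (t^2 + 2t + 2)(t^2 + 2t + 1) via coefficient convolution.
Ascending coefficients: a = [2, 2, 1], b = [1, 2, 1]. c[0] = 2×1 = 2; c[1] = 2×2 + 2×1 = 6; c[2] = 2×1 + 2×2 + 1×1 = 7; c[3] = 2×1 + 1×2 = 4; c[4] = 1×1 = 1. Result coefficients: [2, 6, 7, 4, 1] → t^4 + 4t^3 + 7t^2 + 6t + 2

t^4 + 4t^3 + 7t^2 + 6t + 2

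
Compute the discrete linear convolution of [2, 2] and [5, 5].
y[0] = 2×5 = 10; y[1] = 2×5 + 2×5 = 20; y[2] = 2×5 = 10

[10, 20, 10]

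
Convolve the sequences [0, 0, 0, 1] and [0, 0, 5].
y[0] = 0×0 = 0; y[1] = 0×0 + 0×0 = 0; y[2] = 0×5 + 0×0 + 0×0 = 0; y[3] = 0×5 + 0×0 + 1×0 = 0; y[4] = 0×5 + 1×0 = 0; y[5] = 1×5 = 5

[0, 0, 0, 0, 0, 5]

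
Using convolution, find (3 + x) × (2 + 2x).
Ascending coefficients: a = [3, 1], b = [2, 2]. c[0] = 3×2 = 6; c[1] = 3×2 + 1×2 = 8; c[2] = 1×2 = 2. Result coefficients: [6, 8, 2] → 6 + 8x + 2x^2

6 + 8x + 2x^2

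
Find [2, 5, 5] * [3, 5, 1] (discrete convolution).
y[0] = 2×3 = 6; y[1] = 2×5 + 5×3 = 25; y[2] = 2×1 + 5×5 + 5×3 = 42; y[3] = 5×1 + 5×5 = 30; y[4] = 5×1 = 5

[6, 25, 42, 30, 5]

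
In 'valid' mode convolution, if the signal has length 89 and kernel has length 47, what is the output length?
'Valid' mode counts only positions where the kernel fully overlaps the signal: m - n + 1 = 89 - 47 + 1 = 43

43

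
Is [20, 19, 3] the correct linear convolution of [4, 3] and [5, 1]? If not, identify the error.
Recompute linear convolution of [4, 3] and [5, 1]: y[0] = 4×5 = 20; y[1] = 4×1 + 3×5 = 19; y[2] = 3×1 = 3 → [20, 19, 3]. Given [20, 19, 3] matches, so answer: Yes

Yes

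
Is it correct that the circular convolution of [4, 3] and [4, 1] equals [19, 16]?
Recompute circular convolution of [4, 3] and [4, 1]: y[0] = 4×4 + 3×1 = 19; y[1] = 4×1 + 3×4 = 16 → [19, 16]. Given [19, 16] matches, so answer: Yes

Yes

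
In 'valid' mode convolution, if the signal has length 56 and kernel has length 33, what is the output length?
'Valid' mode counts only positions where the kernel fully overlaps the signal: m - n + 1 = 56 - 33 + 1 = 24

24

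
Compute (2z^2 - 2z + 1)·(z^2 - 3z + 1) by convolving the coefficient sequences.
Ascending coefficients: a = [1, -2, 2], b = [1, -3, 1]. c[0] = 1×1 = 1; c[1] = 1×-3 + -2×1 = -5; c[2] = 1×1 + -2×-3 + 2×1 = 9; c[3] = -2×1 + 2×-3 = -8; c[4] = 2×1 = 2. Result coefficients: [1, -5, 9, -8, 2] → 2z^4 - 8z^3 + 9z^2 - 5z + 1

2z^4 - 8z^3 + 9z^2 - 5z + 1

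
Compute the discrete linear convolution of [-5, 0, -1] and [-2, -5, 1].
y[0] = -5×-2 = 10; y[1] = -5×-5 + 0×-2 = 25; y[2] = -5×1 + 0×-5 + -1×-2 = -3; y[3] = 0×1 + -1×-5 = 5; y[4] = -1×1 = -1

[10, 25, -3, 5, -1]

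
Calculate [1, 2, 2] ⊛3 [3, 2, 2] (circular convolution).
Use y[k] = Σ_j f[j]·g[(k-j) mod 3]. y[0] = 1×3 + 2×2 + 2×2 = 11; y[1] = 1×2 + 2×3 + 2×2 = 12; y[2] = 1×2 + 2×2 + 2×3 = 12. Result: [11, 12, 12]

[11, 12, 12]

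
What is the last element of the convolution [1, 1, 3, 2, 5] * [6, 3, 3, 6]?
Use y[k] = Σ_i a[i]·b[k-i] at k=7. y[7] = 5×6 = 30

30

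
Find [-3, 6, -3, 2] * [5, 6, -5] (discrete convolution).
y[0] = -3×5 = -15; y[1] = -3×6 + 6×5 = 12; y[2] = -3×-5 + 6×6 + -3×5 = 36; y[3] = 6×-5 + -3×6 + 2×5 = -38; y[4] = -3×-5 + 2×6 = 27; y[5] = 2×-5 = -10

[-15, 12, 36, -38, 27, -10]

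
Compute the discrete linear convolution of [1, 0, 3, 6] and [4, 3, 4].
y[0] = 1×4 = 4; y[1] = 1×3 + 0×4 = 3; y[2] = 1×4 + 0×3 + 3×4 = 16; y[3] = 0×4 + 3×3 + 6×4 = 33; y[4] = 3×4 + 6×3 = 30; y[5] = 6×4 = 24

[4, 3, 16, 33, 30, 24]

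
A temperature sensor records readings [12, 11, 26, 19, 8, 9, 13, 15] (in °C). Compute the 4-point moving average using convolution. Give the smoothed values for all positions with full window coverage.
4-point moving average kernel = [1, 1, 1, 1]. Apply in 'valid' mode (full window coverage): avg[0] = (12 + 11 + 26 + 19) / 4 = 17.0; avg[1] = (11 + 26 + 19 + 8) / 4 = 16.0; avg[2] = (26 + 19 + 8 + 9) / 4 = 15.5; avg[3] = (19 + 8 + 9 + 13) / 4 = 12.25; avg[4] = (8 + 9 + 13 + 15) / 4 = 11.25. Smoothed values: [17.0, 16.0, 15.5, 12.25, 11.25]

[17.0, 16.0, 15.5, 12.25, 11.25]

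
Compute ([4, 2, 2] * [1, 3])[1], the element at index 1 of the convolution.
Use y[k] = Σ_i a[i]·b[k-i] at k=1. y[1] = 4×3 + 2×1 = 14

14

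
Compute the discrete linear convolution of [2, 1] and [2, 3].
y[0] = 2×2 = 4; y[1] = 2×3 + 1×2 = 8; y[2] = 1×3 = 3

[4, 8, 3]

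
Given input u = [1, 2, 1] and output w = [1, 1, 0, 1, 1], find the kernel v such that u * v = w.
Output length 5 = len(u) + len(v) - 1 ⇒ len(v) = 3. Solve v forward using v[k] = (w[k] - Σ_{i≥1} u[i]·v[k-i]) / u[0]: v[0] = w[0] / u[0] = 1 / 1 = 1; v[1] = (w[1] - 2×1) / u[0] = (1 - 2×1) / 1 = -1; v[2] = (w[2] - 2×-1 - 1×1) / u[0] = (0 - 2×-1 - 1×1) / 1 = 1. So v = [1, -1, 1]. Forward-check [1, 2, 1] * [1, -1, 1]: w[0] = 1×1 = 1; w[1] = 1×-1 + 2×1 = 1; w[2] = 1×1 + 2×-1 + 1×1 = 0; w[3] = 2×1 + 1×-1 = 1; w[4] = 1×1 = 1 → [1, 1, 0, 1, 1] ✓

[1, -1, 1]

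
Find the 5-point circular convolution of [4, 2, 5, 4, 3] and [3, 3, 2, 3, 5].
Use y[k] = Σ_j x[j]·h[(k-j) mod 5]. y[0] = 4×3 + 2×5 + 5×3 + 4×2 + 3×3 = 54; y[1] = 4×3 + 2×3 + 5×5 + 4×3 + 3×2 = 61; y[2] = 4×2 + 2×3 + 5×3 + 4×5 + 3×3 = 58; y[3] = 4×3 + 2×2 + 5×3 + 4×3 + 3×5 = 58; y[4] = 4×5 + 2×3 + 5×2 + 4×3 + 3×3 = 57. Result: [54, 61, 58, 58, 57]

[54, 61, 58, 58, 57]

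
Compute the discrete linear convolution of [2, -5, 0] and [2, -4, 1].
y[0] = 2×2 = 4; y[1] = 2×-4 + -5×2 = -18; y[2] = 2×1 + -5×-4 + 0×2 = 22; y[3] = -5×1 + 0×-4 = -5; y[4] = 0×1 = 0

[4, -18, 22, -5, 0]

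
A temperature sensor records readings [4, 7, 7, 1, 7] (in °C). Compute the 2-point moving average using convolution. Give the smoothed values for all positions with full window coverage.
2-point moving average kernel = [1, 1]. Apply in 'valid' mode (full window coverage): avg[0] = (4 + 7) / 2 = 5.5; avg[1] = (7 + 7) / 2 = 7.0; avg[2] = (7 + 1) / 2 = 4.0; avg[3] = (1 + 7) / 2 = 4.0. Smoothed values: [5.5, 7.0, 4.0, 4.0]

[5.5, 7.0, 4.0, 4.0]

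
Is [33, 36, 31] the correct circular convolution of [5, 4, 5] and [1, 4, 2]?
Recompute circular convolution of [5, 4, 5] and [1, 4, 2]: y[0] = 5×1 + 4×2 + 5×4 = 33; y[1] = 5×4 + 4×1 + 5×2 = 34; y[2] = 5×2 + 4×4 + 5×1 = 31 → [33, 34, 31]. Compare to given [33, 36, 31]: they differ at index 1: given 36, correct 34, so answer: No

No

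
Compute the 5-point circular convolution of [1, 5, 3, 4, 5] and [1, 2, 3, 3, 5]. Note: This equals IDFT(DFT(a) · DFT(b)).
Either evaluate y[k] = Σ_j a[j]·b[(k-j) mod 5] directly, or use IDFT(DFT(a) · DFT(b)). y[0] = 1×1 + 5×5 + 3×3 + 4×3 + 5×2 = 57; y[1] = 1×2 + 5×1 + 3×5 + 4×3 + 5×3 = 49; y[2] = 1×3 + 5×2 + 3×1 + 4×5 + 5×3 = 51; y[3] = 1×3 + 5×3 + 3×2 + 4×1 + 5×5 = 53; y[4] = 1×5 + 5×3 + 3×3 + 4×2 + 5×1 = 42. Result: [57, 49, 51, 53, 42]

[57, 49, 51, 53, 42]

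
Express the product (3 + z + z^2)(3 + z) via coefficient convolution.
Ascending coefficients: a = [3, 1, 1], b = [3, 1]. c[0] = 3×3 = 9; c[1] = 3×1 + 1×3 = 6; c[2] = 1×1 + 1×3 = 4; c[3] = 1×1 = 1. Result coefficients: [9, 6, 4, 1] → 9 + 6z + 4z^2 + z^3

9 + 6z + 4z^2 + z^3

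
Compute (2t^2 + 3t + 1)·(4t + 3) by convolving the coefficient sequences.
Ascending coefficients: a = [1, 3, 2], b = [3, 4]. c[0] = 1×3 = 3; c[1] = 1×4 + 3×3 = 13; c[2] = 3×4 + 2×3 = 18; c[3] = 2×4 = 8. Result coefficients: [3, 13, 18, 8] → 8t^3 + 18t^2 + 13t + 3

8t^3 + 18t^2 + 13t + 3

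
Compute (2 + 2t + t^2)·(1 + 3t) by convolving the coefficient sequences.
Ascending coefficients: a = [2, 2, 1], b = [1, 3]. c[0] = 2×1 = 2; c[1] = 2×3 + 2×1 = 8; c[2] = 2×3 + 1×1 = 7; c[3] = 1×3 = 3. Result coefficients: [2, 8, 7, 3] → 2 + 8t + 7t^2 + 3t^3

2 + 8t + 7t^2 + 3t^3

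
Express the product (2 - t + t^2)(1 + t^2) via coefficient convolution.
Ascending coefficients: a = [2, -1, 1], b = [1, 0, 1]. c[0] = 2×1 = 2; c[1] = 2×0 + -1×1 = -1; c[2] = 2×1 + -1×0 + 1×1 = 3; c[3] = -1×1 + 1×0 = -1; c[4] = 1×1 = 1. Result coefficients: [2, -1, 3, -1, 1] → 2 - t + 3t^2 - t^3 + t^4

2 - t + 3t^2 - t^3 + t^4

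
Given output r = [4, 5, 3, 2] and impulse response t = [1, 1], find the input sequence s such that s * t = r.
Deconvolve r=[4, 5, 3, 2] by t=[1, 1]. Since t[0]=1, solve forward: s[0] = r[0] / 1 = 4; s[1] = (r[1] - 4×1) / 1 = 1; s[2] = (r[2] - 1×1) / 1 = 2. So s = [4, 1, 2]. Check by forward convolution: r[0] = 4×1 = 4; r[1] = 4×1 + 1×1 = 5; r[2] = 1×1 + 2×1 = 3; r[3] = 2×1 = 2

[4, 1, 2]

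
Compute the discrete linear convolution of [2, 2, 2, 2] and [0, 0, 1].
y[0] = 2×0 = 0; y[1] = 2×0 + 2×0 = 0; y[2] = 2×1 + 2×0 + 2×0 = 2; y[3] = 2×1 + 2×0 + 2×0 = 2; y[4] = 2×1 + 2×0 = 2; y[5] = 2×1 = 2

[0, 0, 2, 2, 2, 2]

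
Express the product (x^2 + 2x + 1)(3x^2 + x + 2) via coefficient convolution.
Ascending coefficients: a = [1, 2, 1], b = [2, 1, 3]. c[0] = 1×2 = 2; c[1] = 1×1 + 2×2 = 5; c[2] = 1×3 + 2×1 + 1×2 = 7; c[3] = 2×3 + 1×1 = 7; c[4] = 1×3 = 3. Result coefficients: [2, 5, 7, 7, 3] → 3x^4 + 7x^3 + 7x^2 + 5x + 2

3x^4 + 7x^3 + 7x^2 + 5x + 2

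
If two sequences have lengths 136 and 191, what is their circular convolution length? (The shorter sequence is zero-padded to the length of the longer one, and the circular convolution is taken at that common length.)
Circular convolution (zero-padding the shorter input) has length max(m, n) = max(136, 191) = 191

191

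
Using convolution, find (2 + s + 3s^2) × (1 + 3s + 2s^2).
Ascending coefficients: a = [2, 1, 3], b = [1, 3, 2]. c[0] = 2×1 = 2; c[1] = 2×3 + 1×1 = 7; c[2] = 2×2 + 1×3 + 3×1 = 10; c[3] = 1×2 + 3×3 = 11; c[4] = 3×2 = 6. Result coefficients: [2, 7, 10, 11, 6] → 2 + 7s + 10s^2 + 11s^3 + 6s^4

2 + 7s + 10s^2 + 11s^3 + 6s^4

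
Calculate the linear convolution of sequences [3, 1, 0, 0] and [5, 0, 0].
y[0] = 3×5 = 15; y[1] = 3×0 + 1×5 = 5; y[2] = 3×0 + 1×0 + 0×5 = 0; y[3] = 1×0 + 0×0 + 0×5 = 0; y[4] = 0×0 + 0×0 = 0; y[5] = 0×0 = 0

[15, 5, 0, 0, 0, 0]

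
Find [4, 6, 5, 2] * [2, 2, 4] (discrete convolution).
y[0] = 4×2 = 8; y[1] = 4×2 + 6×2 = 20; y[2] = 4×4 + 6×2 + 5×2 = 38; y[3] = 6×4 + 5×2 + 2×2 = 38; y[4] = 5×4 + 2×2 = 24; y[5] = 2×4 = 8

[8, 20, 38, 38, 24, 8]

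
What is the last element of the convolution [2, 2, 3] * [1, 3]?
Use y[k] = Σ_i a[i]·b[k-i] at k=3. y[3] = 3×3 = 9

9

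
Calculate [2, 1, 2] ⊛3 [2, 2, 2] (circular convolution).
Use y[k] = Σ_j a[j]·b[(k-j) mod 3]. y[0] = 2×2 + 1×2 + 2×2 = 10; y[1] = 2×2 + 1×2 + 2×2 = 10; y[2] = 2×2 + 1×2 + 2×2 = 10. Result: [10, 10, 10]

[10, 10, 10]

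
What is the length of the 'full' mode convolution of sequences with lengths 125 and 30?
Linear/full convolution length: m + n - 1 = 125 + 30 - 1 = 154

154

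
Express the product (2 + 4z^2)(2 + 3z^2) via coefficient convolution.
Ascending coefficients: a = [2, 0, 4], b = [2, 0, 3]. c[0] = 2×2 = 4; c[1] = 2×0 + 0×2 = 0; c[2] = 2×3 + 0×0 + 4×2 = 14; c[3] = 0×3 + 4×0 = 0; c[4] = 4×3 = 12. Result coefficients: [4, 0, 14, 0, 12] → 4 + 14z^2 + 12z^4

4 + 14z^2 + 12z^4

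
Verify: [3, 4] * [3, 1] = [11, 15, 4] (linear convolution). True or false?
Recompute linear convolution of [3, 4] and [3, 1]: y[0] = 3×3 = 9; y[1] = 3×1 + 4×3 = 15; y[2] = 4×1 = 4 → [9, 15, 4]. Compare to given [11, 15, 4]: they differ at index 0: given 11, correct 9, so answer: No

No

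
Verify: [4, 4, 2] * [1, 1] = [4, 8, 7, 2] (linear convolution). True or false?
Recompute linear convolution of [4, 4, 2] and [1, 1]: y[0] = 4×1 = 4; y[1] = 4×1 + 4×1 = 8; y[2] = 4×1 + 2×1 = 6; y[3] = 2×1 = 2 → [4, 8, 6, 2]. Compare to given [4, 8, 7, 2]: they differ at index 2: given 7, correct 6, so answer: No

No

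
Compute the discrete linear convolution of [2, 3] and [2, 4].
y[0] = 2×2 = 4; y[1] = 2×4 + 3×2 = 14; y[2] = 3×4 = 12

[4, 14, 12]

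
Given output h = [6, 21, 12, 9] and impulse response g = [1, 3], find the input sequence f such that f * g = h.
Deconvolve h=[6, 21, 12, 9] by g=[1, 3]. Since g[0]=1, solve forward: f[0] = h[0] / 1 = 6; f[1] = (h[1] - 6×3) / 1 = 3; f[2] = (h[2] - 3×3) / 1 = 3. So f = [6, 3, 3]. Check by forward convolution: h[0] = 6×1 = 6; h[1] = 6×3 + 3×1 = 21; h[2] = 3×3 + 3×1 = 12; h[3] = 3×3 = 9

[6, 3, 3]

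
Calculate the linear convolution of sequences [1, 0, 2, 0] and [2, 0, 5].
y[0] = 1×2 = 2; y[1] = 1×0 + 0×2 = 0; y[2] = 1×5 + 0×0 + 2×2 = 9; y[3] = 0×5 + 2×0 + 0×2 = 0; y[4] = 2×5 + 0×0 = 10; y[5] = 0×5 = 0

[2, 0, 9, 0, 10, 0]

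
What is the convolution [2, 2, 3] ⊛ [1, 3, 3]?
y[0] = 2×1 = 2; y[1] = 2×3 + 2×1 = 8; y[2] = 2×3 + 2×3 + 3×1 = 15; y[3] = 2×3 + 3×3 = 15; y[4] = 3×3 = 9

[2, 8, 15, 15, 9]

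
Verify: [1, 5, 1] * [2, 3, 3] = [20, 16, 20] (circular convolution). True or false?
Recompute circular convolution of [1, 5, 1] and [2, 3, 3]: y[0] = 1×2 + 5×3 + 1×3 = 20; y[1] = 1×3 + 5×2 + 1×3 = 16; y[2] = 1×3 + 5×3 + 1×2 = 20 → [20, 16, 20]. Given [20, 16, 20] matches, so answer: Yes

Yes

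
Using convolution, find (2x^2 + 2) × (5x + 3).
Ascending coefficients: a = [2, 0, 2], b = [3, 5]. c[0] = 2×3 = 6; c[1] = 2×5 + 0×3 = 10; c[2] = 0×5 + 2×3 = 6; c[3] = 2×5 = 10. Result coefficients: [6, 10, 6, 10] → 10x^3 + 6x^2 + 10x + 6

10x^3 + 6x^2 + 10x + 6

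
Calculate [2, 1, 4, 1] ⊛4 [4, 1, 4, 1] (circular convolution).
Use y[k] = Σ_j f[j]·g[(k-j) mod 4]. y[0] = 2×4 + 1×1 + 4×4 + 1×1 = 26; y[1] = 2×1 + 1×4 + 4×1 + 1×4 = 14; y[2] = 2×4 + 1×1 + 4×4 + 1×1 = 26; y[3] = 2×1 + 1×4 + 4×1 + 1×4 = 14. Result: [26, 14, 26, 14]

[26, 14, 26, 14]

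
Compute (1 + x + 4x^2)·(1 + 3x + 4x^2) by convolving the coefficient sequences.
Ascending coefficients: a = [1, 1, 4], b = [1, 3, 4]. c[0] = 1×1 = 1; c[1] = 1×3 + 1×1 = 4; c[2] = 1×4 + 1×3 + 4×1 = 11; c[3] = 1×4 + 4×3 = 16; c[4] = 4×4 = 16. Result coefficients: [1, 4, 11, 16, 16] → 1 + 4x + 11x^2 + 16x^3 + 16x^4

1 + 4x + 11x^2 + 16x^3 + 16x^4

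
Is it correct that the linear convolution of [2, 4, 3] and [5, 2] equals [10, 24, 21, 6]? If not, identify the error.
Recompute linear convolution of [2, 4, 3] and [5, 2]: y[0] = 2×5 = 10; y[1] = 2×2 + 4×5 = 24; y[2] = 4×2 + 3×5 = 23; y[3] = 3×2 = 6 → [10, 24, 23, 6]. Compare to given [10, 24, 21, 6]: they differ at index 2: given 21, correct 23, so answer: No

No. Error at index 2: given 21, correct 23.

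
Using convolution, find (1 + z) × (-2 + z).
Ascending coefficients: a = [1, 1], b = [-2, 1]. c[0] = 1×-2 = -2; c[1] = 1×1 + 1×-2 = -1; c[2] = 1×1 = 1. Result coefficients: [-2, -1, 1] → -2 - z + z^2

-2 - z + z^2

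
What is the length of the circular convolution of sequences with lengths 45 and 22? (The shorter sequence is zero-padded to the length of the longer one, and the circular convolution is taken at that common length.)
Circular convolution (zero-padding the shorter input) has length max(m, n) = max(45, 22) = 45

45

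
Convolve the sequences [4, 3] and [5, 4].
y[0] = 4×5 = 20; y[1] = 4×4 + 3×5 = 31; y[2] = 3×4 = 12

[20, 31, 12]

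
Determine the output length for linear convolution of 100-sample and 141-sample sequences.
Linear/full convolution length: m + n - 1 = 100 + 141 - 1 = 240

240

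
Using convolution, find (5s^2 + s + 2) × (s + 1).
Ascending coefficients: a = [2, 1, 5], b = [1, 1]. c[0] = 2×1 = 2; c[1] = 2×1 + 1×1 = 3; c[2] = 1×1 + 5×1 = 6; c[3] = 5×1 = 5. Result coefficients: [2, 3, 6, 5] → 5s^3 + 6s^2 + 3s + 2

5s^3 + 6s^2 + 3s + 2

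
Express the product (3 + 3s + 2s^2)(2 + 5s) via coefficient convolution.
Ascending coefficients: a = [3, 3, 2], b = [2, 5]. c[0] = 3×2 = 6; c[1] = 3×5 + 3×2 = 21; c[2] = 3×5 + 2×2 = 19; c[3] = 2×5 = 10. Result coefficients: [6, 21, 19, 10] → 6 + 21s + 19s^2 + 10s^3

6 + 21s + 19s^2 + 10s^3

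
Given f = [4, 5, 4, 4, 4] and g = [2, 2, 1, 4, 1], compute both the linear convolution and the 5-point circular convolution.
Linear: y_lin[0] = 4×2 = 8; y_lin[1] = 4×2 + 5×2 = 18; y_lin[2] = 4×1 + 5×2 + 4×2 = 22; y_lin[3] = 4×4 + 5×1 + 4×2 + 4×2 = 37; y_lin[4] = 4×1 + 5×4 + 4×1 + 4×2 + 4×2 = 44; y_lin[5] = 5×1 + 4×4 + 4×1 + 4×2 = 33; y_lin[6] = 4×1 + 4×4 + 4×1 = 24; y_lin[7] = 4×1 + 4×4 = 20; y_lin[8] = 4×1 = 4 → [8, 18, 22, 37, 44, 33, 24, 20, 4]. Circular (length 5): y[0] = 4×2 + 5×1 + 4×4 + 4×1 + 4×2 = 41; y[1] = 4×2 + 5×2 + 4×1 + 4×4 + 4×1 = 42; y[2] = 4×1 + 5×2 + 4×2 + 4×1 + 4×4 = 42; y[3] = 4×4 + 5×1 + 4×2 + 4×2 + 4×1 = 41; y[4] = 4×1 + 5×4 + 4×1 + 4×2 + 4×2 = 44 → [41, 42, 42, 41, 44]

Linear: [8, 18, 22, 37, 44, 33, 24, 20, 4], Circular: [41, 42, 42, 41, 44]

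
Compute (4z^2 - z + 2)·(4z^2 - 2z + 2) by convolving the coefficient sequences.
Ascending coefficients: a = [2, -1, 4], b = [2, -2, 4]. c[0] = 2×2 = 4; c[1] = 2×-2 + -1×2 = -6; c[2] = 2×4 + -1×-2 + 4×2 = 18; c[3] = -1×4 + 4×-2 = -12; c[4] = 4×4 = 16. Result coefficients: [4, -6, 18, -12, 16] → 16z^4 - 12z^3 + 18z^2 - 6z + 4

16z^4 - 12z^3 + 18z^2 - 6z + 4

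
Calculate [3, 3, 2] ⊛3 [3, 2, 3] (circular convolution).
Use y[k] = Σ_j x[j]·h[(k-j) mod 3]. y[0] = 3×3 + 3×3 + 2×2 = 22; y[1] = 3×2 + 3×3 + 2×3 = 21; y[2] = 3×3 + 3×2 + 2×3 = 21. Result: [22, 21, 21]

[22, 21, 21]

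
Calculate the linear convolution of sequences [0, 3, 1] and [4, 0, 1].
y[0] = 0×4 = 0; y[1] = 0×0 + 3×4 = 12; y[2] = 0×1 + 3×0 + 1×4 = 4; y[3] = 3×1 + 1×0 = 3; y[4] = 1×1 = 1

[0, 12, 4, 3, 1]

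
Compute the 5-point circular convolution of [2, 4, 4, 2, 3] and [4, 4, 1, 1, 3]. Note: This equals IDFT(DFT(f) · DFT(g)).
Either evaluate y[k] = Σ_j f[j]·g[(k-j) mod 5] directly, or use IDFT(DFT(f) · DFT(g)). y[0] = 2×4 + 4×3 + 4×1 + 2×1 + 3×4 = 38; y[1] = 2×4 + 4×4 + 4×3 + 2×1 + 3×1 = 41; y[2] = 2×1 + 4×4 + 4×4 + 2×3 + 3×1 = 43; y[3] = 2×1 + 4×1 + 4×4 + 2×4 + 3×3 = 39; y[4] = 2×3 + 4×1 + 4×1 + 2×4 + 3×4 = 34. Result: [38, 41, 43, 39, 34]

[38, 41, 43, 39, 34]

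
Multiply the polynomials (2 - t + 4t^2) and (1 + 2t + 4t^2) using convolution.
Ascending coefficients: a = [2, -1, 4], b = [1, 2, 4]. c[0] = 2×1 = 2; c[1] = 2×2 + -1×1 = 3; c[2] = 2×4 + -1×2 + 4×1 = 10; c[3] = -1×4 + 4×2 = 4; c[4] = 4×4 = 16. Result coefficients: [2, 3, 10, 4, 16] → 2 + 3t + 10t^2 + 4t^3 + 16t^4

2 + 3t + 10t^2 + 4t^3 + 16t^4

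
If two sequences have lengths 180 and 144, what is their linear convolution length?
Linear/full convolution length: m + n - 1 = 180 + 144 - 1 = 323

323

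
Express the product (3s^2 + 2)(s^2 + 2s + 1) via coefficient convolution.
Ascending coefficients: a = [2, 0, 3], b = [1, 2, 1]. c[0] = 2×1 = 2; c[1] = 2×2 + 0×1 = 4; c[2] = 2×1 + 0×2 + 3×1 = 5; c[3] = 0×1 + 3×2 = 6; c[4] = 3×1 = 3. Result coefficients: [2, 4, 5, 6, 3] → 3s^4 + 6s^3 + 5s^2 + 4s + 2

3s^4 + 6s^3 + 5s^2 + 4s + 2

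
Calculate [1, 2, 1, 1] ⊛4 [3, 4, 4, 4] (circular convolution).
Use y[k] = Σ_j f[j]·g[(k-j) mod 4]. y[0] = 1×3 + 2×4 + 1×4 + 1×4 = 19; y[1] = 1×4 + 2×3 + 1×4 + 1×4 = 18; y[2] = 1×4 + 2×4 + 1×3 + 1×4 = 19; y[3] = 1×4 + 2×4 + 1×4 + 1×3 = 19. Result: [19, 18, 19, 19]

[19, 18, 19, 19]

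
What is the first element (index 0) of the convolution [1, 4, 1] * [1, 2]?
Use y[k] = Σ_i a[i]·b[k-i] at k=0. y[0] = 1×1 = 1

1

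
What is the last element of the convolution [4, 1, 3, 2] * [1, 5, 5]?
Use y[k] = Σ_i a[i]·b[k-i] at k=5. y[5] = 2×5 = 10

10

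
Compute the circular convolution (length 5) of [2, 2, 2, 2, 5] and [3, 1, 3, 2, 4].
Use y[k] = Σ_j u[j]·v[(k-j) mod 5]. y[0] = 2×3 + 2×4 + 2×2 + 2×3 + 5×1 = 29; y[1] = 2×1 + 2×3 + 2×4 + 2×2 + 5×3 = 35; y[2] = 2×3 + 2×1 + 2×3 + 2×4 + 5×2 = 32; y[3] = 2×2 + 2×3 + 2×1 + 2×3 + 5×4 = 38; y[4] = 2×4 + 2×2 + 2×3 + 2×1 + 5×3 = 35. Result: [29, 35, 32, 38, 35]

[29, 35, 32, 38, 35]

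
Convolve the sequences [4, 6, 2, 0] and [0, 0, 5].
y[0] = 4×0 = 0; y[1] = 4×0 + 6×0 = 0; y[2] = 4×5 + 6×0 + 2×0 = 20; y[3] = 6×5 + 2×0 + 0×0 = 30; y[4] = 2×5 + 0×0 = 10; y[5] = 0×5 = 0

[0, 0, 20, 30, 10, 0]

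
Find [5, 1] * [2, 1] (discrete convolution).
y[0] = 5×2 = 10; y[1] = 5×1 + 1×2 = 7; y[2] = 1×1 = 1

[10, 7, 1]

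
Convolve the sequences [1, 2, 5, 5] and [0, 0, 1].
y[0] = 1×0 = 0; y[1] = 1×0 + 2×0 = 0; y[2] = 1×1 + 2×0 + 5×0 = 1; y[3] = 2×1 + 5×0 + 5×0 = 2; y[4] = 5×1 + 5×0 = 5; y[5] = 5×1 = 5

[0, 0, 1, 2, 5, 5]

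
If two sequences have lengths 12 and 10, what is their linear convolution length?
Linear/full convolution length: m + n - 1 = 12 + 10 - 1 = 21

21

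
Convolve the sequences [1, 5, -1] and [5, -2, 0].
y[0] = 1×5 = 5; y[1] = 1×-2 + 5×5 = 23; y[2] = 1×0 + 5×-2 + -1×5 = -15; y[3] = 5×0 + -1×-2 = 2; y[4] = -1×0 = 0

[5, 23, -15, 2, 0]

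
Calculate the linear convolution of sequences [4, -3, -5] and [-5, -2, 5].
y[0] = 4×-5 = -20; y[1] = 4×-2 + -3×-5 = 7; y[2] = 4×5 + -3×-2 + -5×-5 = 51; y[3] = -3×5 + -5×-2 = -5; y[4] = -5×5 = -25

[-20, 7, 51, -5, -25]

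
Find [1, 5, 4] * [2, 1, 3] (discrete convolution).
y[0] = 1×2 = 2; y[1] = 1×1 + 5×2 = 11; y[2] = 1×3 + 5×1 + 4×2 = 16; y[3] = 5×3 + 4×1 = 19; y[4] = 4×3 = 12

[2, 11, 16, 19, 12]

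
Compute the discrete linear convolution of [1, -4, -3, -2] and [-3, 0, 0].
y[0] = 1×-3 = -3; y[1] = 1×0 + -4×-3 = 12; y[2] = 1×0 + -4×0 + -3×-3 = 9; y[3] = -4×0 + -3×0 + -2×-3 = 6; y[4] = -3×0 + -2×0 = 0; y[5] = -2×0 = 0

[-3, 12, 9, 6, 0, 0]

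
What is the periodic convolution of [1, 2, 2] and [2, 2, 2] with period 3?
Use y[k] = Σ_j f[j]·g[(k-j) mod 3]. y[0] = 1×2 + 2×2 + 2×2 = 10; y[1] = 1×2 + 2×2 + 2×2 = 10; y[2] = 1×2 + 2×2 + 2×2 = 10. Result: [10, 10, 10]

[10, 10, 10]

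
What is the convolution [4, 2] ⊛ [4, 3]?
y[0] = 4×4 = 16; y[1] = 4×3 + 2×4 = 20; y[2] = 2×3 = 6

[16, 20, 6]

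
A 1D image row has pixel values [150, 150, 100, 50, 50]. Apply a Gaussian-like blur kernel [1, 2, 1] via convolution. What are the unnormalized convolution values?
Convolve image row [150, 150, 100, 50, 50] with kernel [1, 2, 1]: y[0] = 150×1 = 150; y[1] = 150×2 + 150×1 = 450; y[2] = 150×1 + 150×2 + 100×1 = 550; y[3] = 150×1 + 100×2 + 50×1 = 400; y[4] = 100×1 + 50×2 + 50×1 = 250; y[5] = 50×1 + 50×2 = 150; y[6] = 50×1 = 50 → [150, 450, 550, 400, 250, 150, 50]. Normalization factor = sum(kernel) = 4.

[150, 450, 550, 400, 250, 150, 50]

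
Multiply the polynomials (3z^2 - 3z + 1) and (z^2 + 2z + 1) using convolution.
Ascending coefficients: a = [1, -3, 3], b = [1, 2, 1]. c[0] = 1×1 = 1; c[1] = 1×2 + -3×1 = -1; c[2] = 1×1 + -3×2 + 3×1 = -2; c[3] = -3×1 + 3×2 = 3; c[4] = 3×1 = 3. Result coefficients: [1, -1, -2, 3, 3] → 3z^4 + 3z^3 - 2z^2 - z + 1

3z^4 + 3z^3 - 2z^2 - z + 1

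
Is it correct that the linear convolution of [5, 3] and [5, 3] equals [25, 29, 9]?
Recompute linear convolution of [5, 3] and [5, 3]: y[0] = 5×5 = 25; y[1] = 5×3 + 3×5 = 30; y[2] = 3×3 = 9 → [25, 30, 9]. Compare to given [25, 29, 9]: they differ at index 1: given 29, correct 30, so answer: No

No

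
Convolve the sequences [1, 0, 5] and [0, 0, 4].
y[0] = 1×0 = 0; y[1] = 1×0 + 0×0 = 0; y[2] = 1×4 + 0×0 + 5×0 = 4; y[3] = 0×4 + 5×0 = 0; y[4] = 5×4 = 20

[0, 0, 4, 0, 20]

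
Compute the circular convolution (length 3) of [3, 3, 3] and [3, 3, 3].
Use y[k] = Σ_j u[j]·v[(k-j) mod 3]. y[0] = 3×3 + 3×3 + 3×3 = 27; y[1] = 3×3 + 3×3 + 3×3 = 27; y[2] = 3×3 + 3×3 + 3×3 = 27. Result: [27, 27, 27]

[27, 27, 27]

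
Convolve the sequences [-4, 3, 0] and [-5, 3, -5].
y[0] = -4×-5 = 20; y[1] = -4×3 + 3×-5 = -27; y[2] = -4×-5 + 3×3 + 0×-5 = 29; y[3] = 3×-5 + 0×3 = -15; y[4] = 0×-5 = 0

[20, -27, 29, -15, 0]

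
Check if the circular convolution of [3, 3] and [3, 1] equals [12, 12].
Recompute circular convolution of [3, 3] and [3, 1]: y[0] = 3×3 + 3×1 = 12; y[1] = 3×1 + 3×3 = 12 → [12, 12]. Given [12, 12] matches, so answer: Yes

Yes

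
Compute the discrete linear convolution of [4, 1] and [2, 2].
y[0] = 4×2 = 8; y[1] = 4×2 + 1×2 = 10; y[2] = 1×2 = 2

[8, 10, 2]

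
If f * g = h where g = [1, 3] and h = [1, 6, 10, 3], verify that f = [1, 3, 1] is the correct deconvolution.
Forward-compute [1, 3, 1] * [1, 3]: h[0] = 1×1 = 1; h[1] = 1×3 + 3×1 = 6; h[2] = 3×3 + 1×1 = 10; h[3] = 1×3 = 3 → [1, 6, 10, 3]. Matches given h = [1, 6, 10, 3], so verified.

Verified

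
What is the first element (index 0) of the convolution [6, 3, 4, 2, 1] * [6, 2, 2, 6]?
Use y[k] = Σ_i a[i]·b[k-i] at k=0. y[0] = 6×6 = 36

36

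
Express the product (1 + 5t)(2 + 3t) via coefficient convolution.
Ascending coefficients: a = [1, 5], b = [2, 3]. c[0] = 1×2 = 2; c[1] = 1×3 + 5×2 = 13; c[2] = 5×3 = 15. Result coefficients: [2, 13, 15] → 2 + 13t + 15t^2

2 + 13t + 15t^2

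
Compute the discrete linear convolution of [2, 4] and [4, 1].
y[0] = 2×4 = 8; y[1] = 2×1 + 4×4 = 18; y[2] = 4×1 = 4

[8, 18, 4]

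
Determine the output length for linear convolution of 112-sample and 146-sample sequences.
Linear/full convolution length: m + n - 1 = 112 + 146 - 1 = 257

257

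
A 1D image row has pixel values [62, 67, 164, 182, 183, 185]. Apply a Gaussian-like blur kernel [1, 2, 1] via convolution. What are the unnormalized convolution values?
Convolve image row [62, 67, 164, 182, 183, 185] with kernel [1, 2, 1]: y[0] = 62×1 = 62; y[1] = 62×2 + 67×1 = 191; y[2] = 62×1 + 67×2 + 164×1 = 360; y[3] = 67×1 + 164×2 + 182×1 = 577; y[4] = 164×1 + 182×2 + 183×1 = 711; y[5] = 182×1 + 183×2 + 185×1 = 733; y[6] = 183×1 + 185×2 = 553; y[7] = 185×1 = 185 → [62, 191, 360, 577, 711, 733, 553, 185]. Normalization factor = sum(kernel) = 4.

[62, 191, 360, 577, 711, 733, 553, 185]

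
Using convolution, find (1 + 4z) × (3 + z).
Ascending coefficients: a = [1, 4], b = [3, 1]. c[0] = 1×3 = 3; c[1] = 1×1 + 4×3 = 13; c[2] = 4×1 = 4. Result coefficients: [3, 13, 4] → 3 + 13z + 4z^2

3 + 13z + 4z^2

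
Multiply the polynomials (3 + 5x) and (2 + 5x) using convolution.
Ascending coefficients: a = [3, 5], b = [2, 5]. c[0] = 3×2 = 6; c[1] = 3×5 + 5×2 = 25; c[2] = 5×5 = 25. Result coefficients: [6, 25, 25] → 6 + 25x + 25x^2

6 + 25x + 25x^2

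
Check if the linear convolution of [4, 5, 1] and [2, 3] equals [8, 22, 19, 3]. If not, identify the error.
Recompute linear convolution of [4, 5, 1] and [2, 3]: y[0] = 4×2 = 8; y[1] = 4×3 + 5×2 = 22; y[2] = 5×3 + 1×2 = 17; y[3] = 1×3 = 3 → [8, 22, 17, 3]. Compare to given [8, 22, 19, 3]: they differ at index 2: given 19, correct 17, so answer: No

No. Error at index 2: given 19, correct 17.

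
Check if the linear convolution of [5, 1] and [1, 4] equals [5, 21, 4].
Recompute linear convolution of [5, 1] and [1, 4]: y[0] = 5×1 = 5; y[1] = 5×4 + 1×1 = 21; y[2] = 1×4 = 4 → [5, 21, 4]. Given [5, 21, 4] matches, so answer: Yes

Yes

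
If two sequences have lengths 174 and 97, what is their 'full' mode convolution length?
Linear/full convolution length: m + n - 1 = 174 + 97 - 1 = 270

270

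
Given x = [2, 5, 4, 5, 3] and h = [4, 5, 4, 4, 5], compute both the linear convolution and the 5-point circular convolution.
Linear: y_lin[0] = 2×4 = 8; y_lin[1] = 2×5 + 5×4 = 30; y_lin[2] = 2×4 + 5×5 + 4×4 = 49; y_lin[3] = 2×4 + 5×4 + 4×5 + 5×4 = 68; y_lin[4] = 2×5 + 5×4 + 4×4 + 5×5 + 3×4 = 83; y_lin[5] = 5×5 + 4×4 + 5×4 + 3×5 = 76; y_lin[6] = 4×5 + 5×4 + 3×4 = 52; y_lin[7] = 5×5 + 3×4 = 37; y_lin[8] = 3×5 = 15 → [8, 30, 49, 68, 83, 76, 52, 37, 15]. Circular (length 5): y[0] = 2×4 + 5×5 + 4×4 + 5×4 + 3×5 = 84; y[1] = 2×5 + 5×4 + 4×5 + 5×4 + 3×4 = 82; y[2] = 2×4 + 5×5 + 4×4 + 5×5 + 3×4 = 86; y[3] = 2×4 + 5×4 + 4×5 + 5×4 + 3×5 = 83; y[4] = 2×5 + 5×4 + 4×4 + 5×5 + 3×4 = 83 → [84, 82, 86, 83, 83]

Linear: [8, 30, 49, 68, 83, 76, 52, 37, 15], Circular: [84, 82, 86, 83, 83]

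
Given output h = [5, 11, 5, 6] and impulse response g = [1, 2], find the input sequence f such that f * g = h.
Deconvolve h=[5, 11, 5, 6] by g=[1, 2]. Since g[0]=1, solve forward: f[0] = h[0] / 1 = 5; f[1] = (h[1] - 5×2) / 1 = 1; f[2] = (h[2] - 1×2) / 1 = 3. So f = [5, 1, 3]. Check by forward convolution: h[0] = 5×1 = 5; h[1] = 5×2 + 1×1 = 11; h[2] = 1×2 + 3×1 = 5; h[3] = 3×2 = 6

[5, 1, 3]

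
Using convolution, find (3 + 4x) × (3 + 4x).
Ascending coefficients: a = [3, 4], b = [3, 4]. c[0] = 3×3 = 9; c[1] = 3×4 + 4×3 = 24; c[2] = 4×4 = 16. Result coefficients: [9, 24, 16] → 9 + 24x + 16x^2

9 + 24x + 16x^2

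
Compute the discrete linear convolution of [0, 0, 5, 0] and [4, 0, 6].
y[0] = 0×4 = 0; y[1] = 0×0 + 0×4 = 0; y[2] = 0×6 + 0×0 + 5×4 = 20; y[3] = 0×6 + 5×0 + 0×4 = 0; y[4] = 5×6 + 0×0 = 30; y[5] = 0×6 = 0

[0, 0, 20, 0, 30, 0]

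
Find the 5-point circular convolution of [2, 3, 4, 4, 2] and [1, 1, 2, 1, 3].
Use y[k] = Σ_j s[j]·t[(k-j) mod 5]. y[0] = 2×1 + 3×3 + 4×1 + 4×2 + 2×1 = 25; y[1] = 2×1 + 3×1 + 4×3 + 4×1 + 2×2 = 25; y[2] = 2×2 + 3×1 + 4×1 + 4×3 + 2×1 = 25; y[3] = 2×1 + 3×2 + 4×1 + 4×1 + 2×3 = 22; y[4] = 2×3 + 3×1 + 4×2 + 4×1 + 2×1 = 23. Result: [25, 25, 25, 22, 23]

[25, 25, 25, 22, 23]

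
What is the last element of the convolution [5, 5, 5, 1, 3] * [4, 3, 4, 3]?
Use y[k] = Σ_i a[i]·b[k-i] at k=7. y[7] = 3×3 = 9

9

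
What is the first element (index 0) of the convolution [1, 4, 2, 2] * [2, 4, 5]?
Use y[k] = Σ_i a[i]·b[k-i] at k=0. y[0] = 1×2 = 2

2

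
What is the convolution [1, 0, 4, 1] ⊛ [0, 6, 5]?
y[0] = 1×0 = 0; y[1] = 1×6 + 0×0 = 6; y[2] = 1×5 + 0×6 + 4×0 = 5; y[3] = 0×5 + 4×6 + 1×0 = 24; y[4] = 4×5 + 1×6 = 26; y[5] = 1×5 = 5

[0, 6, 5, 24, 26, 5]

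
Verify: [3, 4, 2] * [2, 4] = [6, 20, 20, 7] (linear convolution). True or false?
Recompute linear convolution of [3, 4, 2] and [2, 4]: y[0] = 3×2 = 6; y[1] = 3×4 + 4×2 = 20; y[2] = 4×4 + 2×2 = 20; y[3] = 2×4 = 8 → [6, 20, 20, 8]. Compare to given [6, 20, 20, 7]: they differ at index 3: given 7, correct 8, so answer: No

No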